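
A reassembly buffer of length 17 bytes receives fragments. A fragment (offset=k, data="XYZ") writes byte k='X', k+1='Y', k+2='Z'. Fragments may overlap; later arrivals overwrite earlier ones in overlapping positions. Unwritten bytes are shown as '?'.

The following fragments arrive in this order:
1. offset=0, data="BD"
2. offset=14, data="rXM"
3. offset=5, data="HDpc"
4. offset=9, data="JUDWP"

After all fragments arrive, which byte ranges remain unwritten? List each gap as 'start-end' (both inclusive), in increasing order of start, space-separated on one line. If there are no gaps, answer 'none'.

Answer: 2-4

Derivation:
Fragment 1: offset=0 len=2
Fragment 2: offset=14 len=3
Fragment 3: offset=5 len=4
Fragment 4: offset=9 len=5
Gaps: 2-4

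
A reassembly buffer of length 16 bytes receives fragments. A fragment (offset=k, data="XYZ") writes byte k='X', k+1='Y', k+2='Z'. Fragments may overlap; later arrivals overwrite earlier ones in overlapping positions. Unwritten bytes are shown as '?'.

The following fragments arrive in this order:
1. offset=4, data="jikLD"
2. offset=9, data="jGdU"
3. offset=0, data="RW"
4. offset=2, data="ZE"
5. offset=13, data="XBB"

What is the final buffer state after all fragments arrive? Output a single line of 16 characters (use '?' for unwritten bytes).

Answer: RWZEjikLDjGdUXBB

Derivation:
Fragment 1: offset=4 data="jikLD" -> buffer=????jikLD???????
Fragment 2: offset=9 data="jGdU" -> buffer=????jikLDjGdU???
Fragment 3: offset=0 data="RW" -> buffer=RW??jikLDjGdU???
Fragment 4: offset=2 data="ZE" -> buffer=RWZEjikLDjGdU???
Fragment 5: offset=13 data="XBB" -> buffer=RWZEjikLDjGdUXBB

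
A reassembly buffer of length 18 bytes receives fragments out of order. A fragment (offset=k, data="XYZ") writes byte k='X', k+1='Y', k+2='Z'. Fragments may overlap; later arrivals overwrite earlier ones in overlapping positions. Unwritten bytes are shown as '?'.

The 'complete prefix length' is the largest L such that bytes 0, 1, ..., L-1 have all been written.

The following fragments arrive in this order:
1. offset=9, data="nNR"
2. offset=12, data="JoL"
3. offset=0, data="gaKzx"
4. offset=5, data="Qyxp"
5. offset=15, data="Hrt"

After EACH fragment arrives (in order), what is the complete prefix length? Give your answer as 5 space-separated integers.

Answer: 0 0 5 15 18

Derivation:
Fragment 1: offset=9 data="nNR" -> buffer=?????????nNR?????? -> prefix_len=0
Fragment 2: offset=12 data="JoL" -> buffer=?????????nNRJoL??? -> prefix_len=0
Fragment 3: offset=0 data="gaKzx" -> buffer=gaKzx????nNRJoL??? -> prefix_len=5
Fragment 4: offset=5 data="Qyxp" -> buffer=gaKzxQyxpnNRJoL??? -> prefix_len=15
Fragment 5: offset=15 data="Hrt" -> buffer=gaKzxQyxpnNRJoLHrt -> prefix_len=18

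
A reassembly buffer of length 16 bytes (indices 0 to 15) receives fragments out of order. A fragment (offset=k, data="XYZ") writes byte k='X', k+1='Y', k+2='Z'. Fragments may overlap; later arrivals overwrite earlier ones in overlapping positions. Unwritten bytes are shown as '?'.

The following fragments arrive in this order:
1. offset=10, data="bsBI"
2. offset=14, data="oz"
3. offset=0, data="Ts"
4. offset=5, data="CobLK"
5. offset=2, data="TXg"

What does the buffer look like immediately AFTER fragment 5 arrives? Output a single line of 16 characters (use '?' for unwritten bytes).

Answer: TsTXgCobLKbsBIoz

Derivation:
Fragment 1: offset=10 data="bsBI" -> buffer=??????????bsBI??
Fragment 2: offset=14 data="oz" -> buffer=??????????bsBIoz
Fragment 3: offset=0 data="Ts" -> buffer=Ts????????bsBIoz
Fragment 4: offset=5 data="CobLK" -> buffer=Ts???CobLKbsBIoz
Fragment 5: offset=2 data="TXg" -> buffer=TsTXgCobLKbsBIoz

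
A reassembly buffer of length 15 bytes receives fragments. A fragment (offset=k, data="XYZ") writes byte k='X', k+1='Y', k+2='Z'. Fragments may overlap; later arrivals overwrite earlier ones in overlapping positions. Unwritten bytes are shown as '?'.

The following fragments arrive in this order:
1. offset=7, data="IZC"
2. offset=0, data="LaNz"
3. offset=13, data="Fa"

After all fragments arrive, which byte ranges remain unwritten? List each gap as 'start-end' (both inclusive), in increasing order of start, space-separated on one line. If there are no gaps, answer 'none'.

Fragment 1: offset=7 len=3
Fragment 2: offset=0 len=4
Fragment 3: offset=13 len=2
Gaps: 4-6 10-12

Answer: 4-6 10-12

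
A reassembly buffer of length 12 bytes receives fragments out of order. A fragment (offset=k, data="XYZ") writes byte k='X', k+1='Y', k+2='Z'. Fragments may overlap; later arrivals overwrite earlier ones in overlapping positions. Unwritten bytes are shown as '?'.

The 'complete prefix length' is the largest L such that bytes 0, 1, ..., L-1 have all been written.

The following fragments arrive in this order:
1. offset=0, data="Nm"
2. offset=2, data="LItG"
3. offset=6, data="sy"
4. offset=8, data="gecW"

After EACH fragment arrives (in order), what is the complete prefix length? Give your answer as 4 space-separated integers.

Fragment 1: offset=0 data="Nm" -> buffer=Nm?????????? -> prefix_len=2
Fragment 2: offset=2 data="LItG" -> buffer=NmLItG?????? -> prefix_len=6
Fragment 3: offset=6 data="sy" -> buffer=NmLItGsy???? -> prefix_len=8
Fragment 4: offset=8 data="gecW" -> buffer=NmLItGsygecW -> prefix_len=12

Answer: 2 6 8 12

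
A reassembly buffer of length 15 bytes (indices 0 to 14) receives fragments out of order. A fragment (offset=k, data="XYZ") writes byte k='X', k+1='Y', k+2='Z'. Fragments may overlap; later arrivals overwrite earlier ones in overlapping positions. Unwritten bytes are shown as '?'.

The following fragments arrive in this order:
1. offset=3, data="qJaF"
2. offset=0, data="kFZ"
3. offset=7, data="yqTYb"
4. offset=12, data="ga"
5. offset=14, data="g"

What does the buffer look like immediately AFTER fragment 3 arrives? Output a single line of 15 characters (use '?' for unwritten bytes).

Fragment 1: offset=3 data="qJaF" -> buffer=???qJaF????????
Fragment 2: offset=0 data="kFZ" -> buffer=kFZqJaF????????
Fragment 3: offset=7 data="yqTYb" -> buffer=kFZqJaFyqTYb???

Answer: kFZqJaFyqTYb???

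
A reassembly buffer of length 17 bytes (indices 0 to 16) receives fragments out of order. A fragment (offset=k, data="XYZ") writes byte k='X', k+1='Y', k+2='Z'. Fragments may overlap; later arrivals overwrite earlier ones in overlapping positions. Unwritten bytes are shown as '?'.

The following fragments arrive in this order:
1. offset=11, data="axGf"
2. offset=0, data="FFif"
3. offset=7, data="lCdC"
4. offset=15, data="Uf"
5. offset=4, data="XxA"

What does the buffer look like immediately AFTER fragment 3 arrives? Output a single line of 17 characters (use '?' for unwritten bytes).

Fragment 1: offset=11 data="axGf" -> buffer=???????????axGf??
Fragment 2: offset=0 data="FFif" -> buffer=FFif???????axGf??
Fragment 3: offset=7 data="lCdC" -> buffer=FFif???lCdCaxGf??

Answer: FFif???lCdCaxGf??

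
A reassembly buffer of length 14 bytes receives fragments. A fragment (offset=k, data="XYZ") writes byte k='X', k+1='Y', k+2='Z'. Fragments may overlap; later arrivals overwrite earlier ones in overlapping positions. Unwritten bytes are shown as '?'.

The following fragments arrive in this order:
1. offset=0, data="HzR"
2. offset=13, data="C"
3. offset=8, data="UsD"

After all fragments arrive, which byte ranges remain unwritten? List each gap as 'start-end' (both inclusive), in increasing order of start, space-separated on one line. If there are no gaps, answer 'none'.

Fragment 1: offset=0 len=3
Fragment 2: offset=13 len=1
Fragment 3: offset=8 len=3
Gaps: 3-7 11-12

Answer: 3-7 11-12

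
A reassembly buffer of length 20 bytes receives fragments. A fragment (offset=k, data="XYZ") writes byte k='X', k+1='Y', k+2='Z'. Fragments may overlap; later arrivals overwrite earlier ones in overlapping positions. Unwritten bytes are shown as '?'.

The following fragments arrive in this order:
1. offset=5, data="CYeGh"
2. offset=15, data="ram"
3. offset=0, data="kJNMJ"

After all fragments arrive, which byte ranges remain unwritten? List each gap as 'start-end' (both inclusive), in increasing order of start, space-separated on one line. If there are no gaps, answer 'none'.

Fragment 1: offset=5 len=5
Fragment 2: offset=15 len=3
Fragment 3: offset=0 len=5
Gaps: 10-14 18-19

Answer: 10-14 18-19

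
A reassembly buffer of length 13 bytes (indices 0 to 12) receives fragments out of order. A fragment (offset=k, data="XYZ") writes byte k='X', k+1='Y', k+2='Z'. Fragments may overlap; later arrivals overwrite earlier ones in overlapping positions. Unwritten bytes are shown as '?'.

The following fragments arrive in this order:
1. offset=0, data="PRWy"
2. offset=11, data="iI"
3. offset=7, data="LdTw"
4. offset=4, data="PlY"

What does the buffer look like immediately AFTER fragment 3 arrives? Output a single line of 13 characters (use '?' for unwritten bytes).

Fragment 1: offset=0 data="PRWy" -> buffer=PRWy?????????
Fragment 2: offset=11 data="iI" -> buffer=PRWy???????iI
Fragment 3: offset=7 data="LdTw" -> buffer=PRWy???LdTwiI

Answer: PRWy???LdTwiI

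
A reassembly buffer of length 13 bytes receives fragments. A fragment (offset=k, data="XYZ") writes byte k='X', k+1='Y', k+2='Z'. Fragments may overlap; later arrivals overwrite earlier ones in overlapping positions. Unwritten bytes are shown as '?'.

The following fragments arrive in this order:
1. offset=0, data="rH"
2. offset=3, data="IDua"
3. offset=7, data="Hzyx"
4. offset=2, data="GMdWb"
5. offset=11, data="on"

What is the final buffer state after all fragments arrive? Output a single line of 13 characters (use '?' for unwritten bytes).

Fragment 1: offset=0 data="rH" -> buffer=rH???????????
Fragment 2: offset=3 data="IDua" -> buffer=rH?IDua??????
Fragment 3: offset=7 data="Hzyx" -> buffer=rH?IDuaHzyx??
Fragment 4: offset=2 data="GMdWb" -> buffer=rHGMdWbHzyx??
Fragment 5: offset=11 data="on" -> buffer=rHGMdWbHzyxon

Answer: rHGMdWbHzyxon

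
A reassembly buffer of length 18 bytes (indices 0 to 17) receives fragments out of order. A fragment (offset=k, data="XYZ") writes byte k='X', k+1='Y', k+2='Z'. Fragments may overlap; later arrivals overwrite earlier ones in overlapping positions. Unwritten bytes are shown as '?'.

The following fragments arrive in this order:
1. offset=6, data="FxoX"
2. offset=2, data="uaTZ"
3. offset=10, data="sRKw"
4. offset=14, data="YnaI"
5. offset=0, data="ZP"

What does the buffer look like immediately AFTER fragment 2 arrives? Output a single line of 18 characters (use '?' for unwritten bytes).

Answer: ??uaTZFxoX????????

Derivation:
Fragment 1: offset=6 data="FxoX" -> buffer=??????FxoX????????
Fragment 2: offset=2 data="uaTZ" -> buffer=??uaTZFxoX????????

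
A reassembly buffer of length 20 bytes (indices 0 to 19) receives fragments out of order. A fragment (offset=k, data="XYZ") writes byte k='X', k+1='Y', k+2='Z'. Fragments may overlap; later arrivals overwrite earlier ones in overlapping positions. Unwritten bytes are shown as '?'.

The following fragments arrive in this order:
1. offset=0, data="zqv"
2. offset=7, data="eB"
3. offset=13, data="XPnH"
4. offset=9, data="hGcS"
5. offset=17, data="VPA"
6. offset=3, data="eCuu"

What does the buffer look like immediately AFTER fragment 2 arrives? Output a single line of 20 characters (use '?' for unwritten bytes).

Answer: zqv????eB???????????

Derivation:
Fragment 1: offset=0 data="zqv" -> buffer=zqv?????????????????
Fragment 2: offset=7 data="eB" -> buffer=zqv????eB???????????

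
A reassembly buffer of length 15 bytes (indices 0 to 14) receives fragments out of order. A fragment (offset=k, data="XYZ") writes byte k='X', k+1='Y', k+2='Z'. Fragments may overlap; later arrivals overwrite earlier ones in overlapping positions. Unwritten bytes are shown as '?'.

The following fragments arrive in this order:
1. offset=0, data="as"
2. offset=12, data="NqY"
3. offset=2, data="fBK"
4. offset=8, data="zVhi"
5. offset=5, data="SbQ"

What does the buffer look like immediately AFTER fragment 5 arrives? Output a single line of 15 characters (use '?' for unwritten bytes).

Fragment 1: offset=0 data="as" -> buffer=as?????????????
Fragment 2: offset=12 data="NqY" -> buffer=as??????????NqY
Fragment 3: offset=2 data="fBK" -> buffer=asfBK???????NqY
Fragment 4: offset=8 data="zVhi" -> buffer=asfBK???zVhiNqY
Fragment 5: offset=5 data="SbQ" -> buffer=asfBKSbQzVhiNqY

Answer: asfBKSbQzVhiNqY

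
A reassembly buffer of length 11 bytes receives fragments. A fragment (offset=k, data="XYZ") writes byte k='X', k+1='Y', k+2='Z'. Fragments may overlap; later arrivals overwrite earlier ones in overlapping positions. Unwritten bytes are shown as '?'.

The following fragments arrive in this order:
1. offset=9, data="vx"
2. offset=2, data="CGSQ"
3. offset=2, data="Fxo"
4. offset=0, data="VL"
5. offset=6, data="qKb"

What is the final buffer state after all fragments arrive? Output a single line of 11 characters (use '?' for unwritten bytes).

Answer: VLFxoQqKbvx

Derivation:
Fragment 1: offset=9 data="vx" -> buffer=?????????vx
Fragment 2: offset=2 data="CGSQ" -> buffer=??CGSQ???vx
Fragment 3: offset=2 data="Fxo" -> buffer=??FxoQ???vx
Fragment 4: offset=0 data="VL" -> buffer=VLFxoQ???vx
Fragment 5: offset=6 data="qKb" -> buffer=VLFxoQqKbvx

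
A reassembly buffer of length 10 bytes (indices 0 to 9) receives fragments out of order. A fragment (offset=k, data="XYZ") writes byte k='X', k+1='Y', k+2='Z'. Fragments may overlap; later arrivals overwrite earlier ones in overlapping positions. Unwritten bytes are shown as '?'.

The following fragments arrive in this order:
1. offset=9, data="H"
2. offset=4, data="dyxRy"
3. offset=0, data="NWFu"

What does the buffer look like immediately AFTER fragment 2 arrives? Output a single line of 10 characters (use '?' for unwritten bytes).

Answer: ????dyxRyH

Derivation:
Fragment 1: offset=9 data="H" -> buffer=?????????H
Fragment 2: offset=4 data="dyxRy" -> buffer=????dyxRyH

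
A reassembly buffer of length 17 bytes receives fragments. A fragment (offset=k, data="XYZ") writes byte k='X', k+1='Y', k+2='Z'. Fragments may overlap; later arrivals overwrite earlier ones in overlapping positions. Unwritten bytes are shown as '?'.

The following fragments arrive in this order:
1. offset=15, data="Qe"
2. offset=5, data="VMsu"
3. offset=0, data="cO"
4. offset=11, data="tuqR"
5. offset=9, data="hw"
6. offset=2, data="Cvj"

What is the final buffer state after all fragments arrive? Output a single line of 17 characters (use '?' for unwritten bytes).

Fragment 1: offset=15 data="Qe" -> buffer=???????????????Qe
Fragment 2: offset=5 data="VMsu" -> buffer=?????VMsu??????Qe
Fragment 3: offset=0 data="cO" -> buffer=cO???VMsu??????Qe
Fragment 4: offset=11 data="tuqR" -> buffer=cO???VMsu??tuqRQe
Fragment 5: offset=9 data="hw" -> buffer=cO???VMsuhwtuqRQe
Fragment 6: offset=2 data="Cvj" -> buffer=cOCvjVMsuhwtuqRQe

Answer: cOCvjVMsuhwtuqRQe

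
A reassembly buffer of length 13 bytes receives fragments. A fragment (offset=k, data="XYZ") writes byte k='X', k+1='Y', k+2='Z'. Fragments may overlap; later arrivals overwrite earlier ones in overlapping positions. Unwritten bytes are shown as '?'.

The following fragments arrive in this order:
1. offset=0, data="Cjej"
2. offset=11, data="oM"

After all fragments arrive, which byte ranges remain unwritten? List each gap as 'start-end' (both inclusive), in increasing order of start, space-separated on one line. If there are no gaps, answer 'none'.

Fragment 1: offset=0 len=4
Fragment 2: offset=11 len=2
Gaps: 4-10

Answer: 4-10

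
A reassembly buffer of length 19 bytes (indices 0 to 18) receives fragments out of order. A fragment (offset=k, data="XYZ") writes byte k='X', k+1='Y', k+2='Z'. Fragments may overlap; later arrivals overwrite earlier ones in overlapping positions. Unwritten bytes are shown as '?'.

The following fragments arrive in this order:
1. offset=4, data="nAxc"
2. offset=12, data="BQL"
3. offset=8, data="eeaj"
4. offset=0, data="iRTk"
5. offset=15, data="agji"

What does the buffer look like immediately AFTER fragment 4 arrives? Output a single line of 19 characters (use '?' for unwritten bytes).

Answer: iRTknAxceeajBQL????

Derivation:
Fragment 1: offset=4 data="nAxc" -> buffer=????nAxc???????????
Fragment 2: offset=12 data="BQL" -> buffer=????nAxc????BQL????
Fragment 3: offset=8 data="eeaj" -> buffer=????nAxceeajBQL????
Fragment 4: offset=0 data="iRTk" -> buffer=iRTknAxceeajBQL????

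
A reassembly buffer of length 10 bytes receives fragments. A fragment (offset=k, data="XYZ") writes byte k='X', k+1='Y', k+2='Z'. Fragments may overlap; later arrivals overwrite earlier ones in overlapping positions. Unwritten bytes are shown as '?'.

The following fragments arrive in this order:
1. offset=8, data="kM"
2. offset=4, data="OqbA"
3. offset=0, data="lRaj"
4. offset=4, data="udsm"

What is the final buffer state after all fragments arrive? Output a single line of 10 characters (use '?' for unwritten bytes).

Answer: lRajudsmkM

Derivation:
Fragment 1: offset=8 data="kM" -> buffer=????????kM
Fragment 2: offset=4 data="OqbA" -> buffer=????OqbAkM
Fragment 3: offset=0 data="lRaj" -> buffer=lRajOqbAkM
Fragment 4: offset=4 data="udsm" -> buffer=lRajudsmkM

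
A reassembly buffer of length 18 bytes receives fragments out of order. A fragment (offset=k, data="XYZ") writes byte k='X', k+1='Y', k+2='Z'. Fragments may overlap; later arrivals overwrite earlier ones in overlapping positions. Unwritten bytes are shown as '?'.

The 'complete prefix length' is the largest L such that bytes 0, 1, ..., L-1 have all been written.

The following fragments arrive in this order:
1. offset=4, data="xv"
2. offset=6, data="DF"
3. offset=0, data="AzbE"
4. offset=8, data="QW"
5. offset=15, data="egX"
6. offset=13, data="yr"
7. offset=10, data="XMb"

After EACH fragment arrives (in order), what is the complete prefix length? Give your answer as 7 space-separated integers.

Fragment 1: offset=4 data="xv" -> buffer=????xv???????????? -> prefix_len=0
Fragment 2: offset=6 data="DF" -> buffer=????xvDF?????????? -> prefix_len=0
Fragment 3: offset=0 data="AzbE" -> buffer=AzbExvDF?????????? -> prefix_len=8
Fragment 4: offset=8 data="QW" -> buffer=AzbExvDFQW???????? -> prefix_len=10
Fragment 5: offset=15 data="egX" -> buffer=AzbExvDFQW?????egX -> prefix_len=10
Fragment 6: offset=13 data="yr" -> buffer=AzbExvDFQW???yregX -> prefix_len=10
Fragment 7: offset=10 data="XMb" -> buffer=AzbExvDFQWXMbyregX -> prefix_len=18

Answer: 0 0 8 10 10 10 18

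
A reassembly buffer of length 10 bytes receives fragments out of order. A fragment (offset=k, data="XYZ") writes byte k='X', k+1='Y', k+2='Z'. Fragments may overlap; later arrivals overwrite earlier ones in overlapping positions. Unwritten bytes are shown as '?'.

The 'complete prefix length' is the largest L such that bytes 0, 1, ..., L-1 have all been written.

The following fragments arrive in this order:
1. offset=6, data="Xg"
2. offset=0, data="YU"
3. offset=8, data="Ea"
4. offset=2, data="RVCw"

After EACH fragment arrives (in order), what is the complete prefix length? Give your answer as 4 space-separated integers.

Answer: 0 2 2 10

Derivation:
Fragment 1: offset=6 data="Xg" -> buffer=??????Xg?? -> prefix_len=0
Fragment 2: offset=0 data="YU" -> buffer=YU????Xg?? -> prefix_len=2
Fragment 3: offset=8 data="Ea" -> buffer=YU????XgEa -> prefix_len=2
Fragment 4: offset=2 data="RVCw" -> buffer=YURVCwXgEa -> prefix_len=10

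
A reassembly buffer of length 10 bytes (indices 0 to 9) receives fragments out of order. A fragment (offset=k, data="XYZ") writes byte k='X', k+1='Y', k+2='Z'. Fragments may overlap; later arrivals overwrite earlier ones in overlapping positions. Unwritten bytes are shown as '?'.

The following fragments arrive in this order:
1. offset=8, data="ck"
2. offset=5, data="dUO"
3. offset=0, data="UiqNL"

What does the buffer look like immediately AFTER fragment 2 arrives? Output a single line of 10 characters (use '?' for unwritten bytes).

Fragment 1: offset=8 data="ck" -> buffer=????????ck
Fragment 2: offset=5 data="dUO" -> buffer=?????dUOck

Answer: ?????dUOck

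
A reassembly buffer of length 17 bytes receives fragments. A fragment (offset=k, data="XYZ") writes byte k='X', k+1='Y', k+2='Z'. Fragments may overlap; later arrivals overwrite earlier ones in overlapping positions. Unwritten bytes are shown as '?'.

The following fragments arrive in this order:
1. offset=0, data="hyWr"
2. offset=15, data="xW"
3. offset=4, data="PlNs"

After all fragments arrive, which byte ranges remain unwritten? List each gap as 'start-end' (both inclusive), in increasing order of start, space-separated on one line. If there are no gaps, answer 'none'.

Fragment 1: offset=0 len=4
Fragment 2: offset=15 len=2
Fragment 3: offset=4 len=4
Gaps: 8-14

Answer: 8-14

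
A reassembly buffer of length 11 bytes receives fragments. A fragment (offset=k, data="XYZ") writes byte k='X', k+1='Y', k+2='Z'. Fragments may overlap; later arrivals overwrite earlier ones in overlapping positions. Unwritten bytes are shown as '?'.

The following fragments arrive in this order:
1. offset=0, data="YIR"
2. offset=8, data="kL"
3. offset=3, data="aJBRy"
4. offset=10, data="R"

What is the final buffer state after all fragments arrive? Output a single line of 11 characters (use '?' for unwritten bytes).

Fragment 1: offset=0 data="YIR" -> buffer=YIR????????
Fragment 2: offset=8 data="kL" -> buffer=YIR?????kL?
Fragment 3: offset=3 data="aJBRy" -> buffer=YIRaJBRykL?
Fragment 4: offset=10 data="R" -> buffer=YIRaJBRykLR

Answer: YIRaJBRykLR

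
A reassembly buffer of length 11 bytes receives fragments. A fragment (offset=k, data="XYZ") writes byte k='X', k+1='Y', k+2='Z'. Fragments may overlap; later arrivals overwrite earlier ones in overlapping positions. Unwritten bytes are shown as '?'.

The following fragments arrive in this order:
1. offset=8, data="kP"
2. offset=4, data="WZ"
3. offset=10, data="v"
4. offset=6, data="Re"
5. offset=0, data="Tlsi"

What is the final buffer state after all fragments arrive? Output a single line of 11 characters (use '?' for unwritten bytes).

Answer: TlsiWZRekPv

Derivation:
Fragment 1: offset=8 data="kP" -> buffer=????????kP?
Fragment 2: offset=4 data="WZ" -> buffer=????WZ??kP?
Fragment 3: offset=10 data="v" -> buffer=????WZ??kPv
Fragment 4: offset=6 data="Re" -> buffer=????WZRekPv
Fragment 5: offset=0 data="Tlsi" -> buffer=TlsiWZRekPv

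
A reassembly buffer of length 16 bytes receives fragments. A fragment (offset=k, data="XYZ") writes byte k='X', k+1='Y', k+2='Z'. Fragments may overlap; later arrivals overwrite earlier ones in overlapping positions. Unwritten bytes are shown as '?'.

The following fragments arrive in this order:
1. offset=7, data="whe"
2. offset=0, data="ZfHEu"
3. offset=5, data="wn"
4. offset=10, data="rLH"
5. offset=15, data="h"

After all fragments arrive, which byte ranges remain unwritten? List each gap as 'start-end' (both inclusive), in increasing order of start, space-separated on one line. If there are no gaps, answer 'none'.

Answer: 13-14

Derivation:
Fragment 1: offset=7 len=3
Fragment 2: offset=0 len=5
Fragment 3: offset=5 len=2
Fragment 4: offset=10 len=3
Fragment 5: offset=15 len=1
Gaps: 13-14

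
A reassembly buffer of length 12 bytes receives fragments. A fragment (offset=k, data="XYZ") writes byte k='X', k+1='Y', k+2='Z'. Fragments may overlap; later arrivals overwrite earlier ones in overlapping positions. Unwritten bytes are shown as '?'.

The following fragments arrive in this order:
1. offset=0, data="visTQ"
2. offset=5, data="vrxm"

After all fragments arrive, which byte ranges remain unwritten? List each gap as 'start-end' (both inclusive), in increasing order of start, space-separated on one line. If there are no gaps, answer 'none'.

Fragment 1: offset=0 len=5
Fragment 2: offset=5 len=4
Gaps: 9-11

Answer: 9-11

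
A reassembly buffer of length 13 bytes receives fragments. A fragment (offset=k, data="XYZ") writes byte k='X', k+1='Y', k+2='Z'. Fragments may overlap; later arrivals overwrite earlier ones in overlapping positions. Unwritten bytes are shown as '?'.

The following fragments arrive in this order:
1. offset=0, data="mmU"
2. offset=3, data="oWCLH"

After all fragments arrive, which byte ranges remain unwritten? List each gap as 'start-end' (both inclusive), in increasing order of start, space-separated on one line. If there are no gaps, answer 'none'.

Answer: 8-12

Derivation:
Fragment 1: offset=0 len=3
Fragment 2: offset=3 len=5
Gaps: 8-12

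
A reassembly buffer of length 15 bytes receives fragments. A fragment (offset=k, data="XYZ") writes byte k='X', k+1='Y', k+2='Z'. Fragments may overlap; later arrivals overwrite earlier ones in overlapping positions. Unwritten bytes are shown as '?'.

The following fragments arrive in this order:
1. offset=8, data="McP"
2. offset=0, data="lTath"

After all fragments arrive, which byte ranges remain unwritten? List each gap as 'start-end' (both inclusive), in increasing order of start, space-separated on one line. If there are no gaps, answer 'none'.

Fragment 1: offset=8 len=3
Fragment 2: offset=0 len=5
Gaps: 5-7 11-14

Answer: 5-7 11-14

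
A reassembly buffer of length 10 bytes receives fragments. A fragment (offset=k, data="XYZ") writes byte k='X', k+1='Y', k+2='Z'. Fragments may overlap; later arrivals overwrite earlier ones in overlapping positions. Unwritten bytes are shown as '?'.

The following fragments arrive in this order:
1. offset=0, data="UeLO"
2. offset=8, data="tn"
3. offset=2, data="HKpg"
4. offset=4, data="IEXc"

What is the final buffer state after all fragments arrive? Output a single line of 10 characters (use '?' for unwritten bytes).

Answer: UeHKIEXctn

Derivation:
Fragment 1: offset=0 data="UeLO" -> buffer=UeLO??????
Fragment 2: offset=8 data="tn" -> buffer=UeLO????tn
Fragment 3: offset=2 data="HKpg" -> buffer=UeHKpg??tn
Fragment 4: offset=4 data="IEXc" -> buffer=UeHKIEXctn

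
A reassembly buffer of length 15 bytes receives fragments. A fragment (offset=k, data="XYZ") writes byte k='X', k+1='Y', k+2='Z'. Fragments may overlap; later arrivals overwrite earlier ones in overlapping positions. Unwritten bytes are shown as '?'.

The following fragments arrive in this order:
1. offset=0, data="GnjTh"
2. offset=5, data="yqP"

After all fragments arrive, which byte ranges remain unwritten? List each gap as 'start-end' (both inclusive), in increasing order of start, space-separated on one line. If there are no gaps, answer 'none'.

Answer: 8-14

Derivation:
Fragment 1: offset=0 len=5
Fragment 2: offset=5 len=3
Gaps: 8-14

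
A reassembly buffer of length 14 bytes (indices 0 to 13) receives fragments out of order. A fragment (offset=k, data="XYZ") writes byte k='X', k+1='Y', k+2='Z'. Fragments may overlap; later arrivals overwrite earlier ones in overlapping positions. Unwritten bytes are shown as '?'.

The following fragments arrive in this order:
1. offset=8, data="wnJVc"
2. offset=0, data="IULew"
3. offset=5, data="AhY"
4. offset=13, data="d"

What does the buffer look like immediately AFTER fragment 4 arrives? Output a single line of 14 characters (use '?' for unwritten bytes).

Fragment 1: offset=8 data="wnJVc" -> buffer=????????wnJVc?
Fragment 2: offset=0 data="IULew" -> buffer=IULew???wnJVc?
Fragment 3: offset=5 data="AhY" -> buffer=IULewAhYwnJVc?
Fragment 4: offset=13 data="d" -> buffer=IULewAhYwnJVcd

Answer: IULewAhYwnJVcd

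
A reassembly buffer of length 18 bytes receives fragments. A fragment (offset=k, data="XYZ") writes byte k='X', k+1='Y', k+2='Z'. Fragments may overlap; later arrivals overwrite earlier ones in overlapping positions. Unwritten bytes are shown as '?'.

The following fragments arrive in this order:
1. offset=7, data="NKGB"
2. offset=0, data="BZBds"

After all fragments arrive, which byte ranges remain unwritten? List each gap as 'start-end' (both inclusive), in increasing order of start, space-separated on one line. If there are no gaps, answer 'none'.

Answer: 5-6 11-17

Derivation:
Fragment 1: offset=7 len=4
Fragment 2: offset=0 len=5
Gaps: 5-6 11-17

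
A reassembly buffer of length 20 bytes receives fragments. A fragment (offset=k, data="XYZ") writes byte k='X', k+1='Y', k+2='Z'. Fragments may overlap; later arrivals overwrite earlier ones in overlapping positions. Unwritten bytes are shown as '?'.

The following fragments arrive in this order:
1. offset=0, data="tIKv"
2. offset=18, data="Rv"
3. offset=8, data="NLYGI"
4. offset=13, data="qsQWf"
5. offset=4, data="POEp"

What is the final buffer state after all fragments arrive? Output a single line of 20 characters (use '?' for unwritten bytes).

Answer: tIKvPOEpNLYGIqsQWfRv

Derivation:
Fragment 1: offset=0 data="tIKv" -> buffer=tIKv????????????????
Fragment 2: offset=18 data="Rv" -> buffer=tIKv??????????????Rv
Fragment 3: offset=8 data="NLYGI" -> buffer=tIKv????NLYGI?????Rv
Fragment 4: offset=13 data="qsQWf" -> buffer=tIKv????NLYGIqsQWfRv
Fragment 5: offset=4 data="POEp" -> buffer=tIKvPOEpNLYGIqsQWfRv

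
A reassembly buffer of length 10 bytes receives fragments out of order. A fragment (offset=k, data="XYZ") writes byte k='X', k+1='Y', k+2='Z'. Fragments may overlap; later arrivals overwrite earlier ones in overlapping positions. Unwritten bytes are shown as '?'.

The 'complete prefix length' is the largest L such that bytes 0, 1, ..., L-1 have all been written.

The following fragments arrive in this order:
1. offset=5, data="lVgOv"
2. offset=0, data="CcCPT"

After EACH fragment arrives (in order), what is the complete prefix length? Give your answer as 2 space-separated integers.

Fragment 1: offset=5 data="lVgOv" -> buffer=?????lVgOv -> prefix_len=0
Fragment 2: offset=0 data="CcCPT" -> buffer=CcCPTlVgOv -> prefix_len=10

Answer: 0 10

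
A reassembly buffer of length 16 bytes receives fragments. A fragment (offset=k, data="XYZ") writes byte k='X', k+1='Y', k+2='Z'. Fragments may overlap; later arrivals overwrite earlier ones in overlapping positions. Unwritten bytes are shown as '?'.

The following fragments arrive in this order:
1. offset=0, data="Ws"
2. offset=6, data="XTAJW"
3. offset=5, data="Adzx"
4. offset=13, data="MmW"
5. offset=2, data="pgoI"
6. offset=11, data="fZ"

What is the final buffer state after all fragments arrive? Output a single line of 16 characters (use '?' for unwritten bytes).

Fragment 1: offset=0 data="Ws" -> buffer=Ws??????????????
Fragment 2: offset=6 data="XTAJW" -> buffer=Ws????XTAJW?????
Fragment 3: offset=5 data="Adzx" -> buffer=Ws???AdzxJW?????
Fragment 4: offset=13 data="MmW" -> buffer=Ws???AdzxJW??MmW
Fragment 5: offset=2 data="pgoI" -> buffer=WspgoIdzxJW??MmW
Fragment 6: offset=11 data="fZ" -> buffer=WspgoIdzxJWfZMmW

Answer: WspgoIdzxJWfZMmW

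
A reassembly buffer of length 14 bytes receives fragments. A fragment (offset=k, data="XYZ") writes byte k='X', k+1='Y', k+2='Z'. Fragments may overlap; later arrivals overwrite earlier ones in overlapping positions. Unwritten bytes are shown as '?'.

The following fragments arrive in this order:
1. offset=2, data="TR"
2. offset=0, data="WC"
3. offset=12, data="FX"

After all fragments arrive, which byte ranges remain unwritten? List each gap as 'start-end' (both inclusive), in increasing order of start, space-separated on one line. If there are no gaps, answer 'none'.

Fragment 1: offset=2 len=2
Fragment 2: offset=0 len=2
Fragment 3: offset=12 len=2
Gaps: 4-11

Answer: 4-11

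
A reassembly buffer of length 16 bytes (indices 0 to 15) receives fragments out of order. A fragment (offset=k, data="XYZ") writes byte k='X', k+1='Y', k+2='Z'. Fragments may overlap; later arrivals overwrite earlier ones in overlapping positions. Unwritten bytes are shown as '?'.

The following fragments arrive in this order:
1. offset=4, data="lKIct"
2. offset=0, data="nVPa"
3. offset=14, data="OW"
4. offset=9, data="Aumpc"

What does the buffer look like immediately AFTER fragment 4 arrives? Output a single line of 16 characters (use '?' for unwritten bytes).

Answer: nVPalKIctAumpcOW

Derivation:
Fragment 1: offset=4 data="lKIct" -> buffer=????lKIct???????
Fragment 2: offset=0 data="nVPa" -> buffer=nVPalKIct???????
Fragment 3: offset=14 data="OW" -> buffer=nVPalKIct?????OW
Fragment 4: offset=9 data="Aumpc" -> buffer=nVPalKIctAumpcOW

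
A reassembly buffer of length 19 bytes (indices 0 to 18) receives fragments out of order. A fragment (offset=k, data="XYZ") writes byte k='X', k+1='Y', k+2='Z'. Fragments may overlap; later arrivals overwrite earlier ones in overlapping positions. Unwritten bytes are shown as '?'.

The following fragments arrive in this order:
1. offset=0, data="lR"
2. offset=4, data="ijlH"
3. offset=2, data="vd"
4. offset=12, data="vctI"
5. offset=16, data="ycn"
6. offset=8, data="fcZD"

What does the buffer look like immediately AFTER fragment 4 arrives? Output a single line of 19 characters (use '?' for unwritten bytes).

Answer: lRvdijlH????vctI???

Derivation:
Fragment 1: offset=0 data="lR" -> buffer=lR?????????????????
Fragment 2: offset=4 data="ijlH" -> buffer=lR??ijlH???????????
Fragment 3: offset=2 data="vd" -> buffer=lRvdijlH???????????
Fragment 4: offset=12 data="vctI" -> buffer=lRvdijlH????vctI???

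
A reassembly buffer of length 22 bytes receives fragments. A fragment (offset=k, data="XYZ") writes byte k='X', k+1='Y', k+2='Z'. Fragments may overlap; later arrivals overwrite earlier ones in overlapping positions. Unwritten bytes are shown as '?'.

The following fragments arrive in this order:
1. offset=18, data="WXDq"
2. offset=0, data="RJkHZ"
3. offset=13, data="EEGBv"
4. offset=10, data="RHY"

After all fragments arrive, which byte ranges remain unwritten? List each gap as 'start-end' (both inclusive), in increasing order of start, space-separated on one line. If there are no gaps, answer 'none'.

Answer: 5-9

Derivation:
Fragment 1: offset=18 len=4
Fragment 2: offset=0 len=5
Fragment 3: offset=13 len=5
Fragment 4: offset=10 len=3
Gaps: 5-9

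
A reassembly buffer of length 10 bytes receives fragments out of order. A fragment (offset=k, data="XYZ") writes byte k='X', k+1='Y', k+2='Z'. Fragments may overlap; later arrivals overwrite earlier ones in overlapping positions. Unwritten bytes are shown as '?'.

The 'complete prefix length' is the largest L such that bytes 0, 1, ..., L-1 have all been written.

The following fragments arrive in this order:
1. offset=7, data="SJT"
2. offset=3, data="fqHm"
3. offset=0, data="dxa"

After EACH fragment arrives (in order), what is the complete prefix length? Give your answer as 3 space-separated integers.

Fragment 1: offset=7 data="SJT" -> buffer=???????SJT -> prefix_len=0
Fragment 2: offset=3 data="fqHm" -> buffer=???fqHmSJT -> prefix_len=0
Fragment 3: offset=0 data="dxa" -> buffer=dxafqHmSJT -> prefix_len=10

Answer: 0 0 10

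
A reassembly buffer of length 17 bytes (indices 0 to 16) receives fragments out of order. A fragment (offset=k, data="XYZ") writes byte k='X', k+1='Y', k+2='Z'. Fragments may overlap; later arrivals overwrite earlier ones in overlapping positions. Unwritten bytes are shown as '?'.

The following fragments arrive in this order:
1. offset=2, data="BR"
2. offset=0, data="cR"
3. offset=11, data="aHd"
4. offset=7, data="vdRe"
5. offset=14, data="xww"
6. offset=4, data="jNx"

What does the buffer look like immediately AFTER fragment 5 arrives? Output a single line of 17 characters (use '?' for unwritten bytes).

Answer: cRBR???vdReaHdxww

Derivation:
Fragment 1: offset=2 data="BR" -> buffer=??BR?????????????
Fragment 2: offset=0 data="cR" -> buffer=cRBR?????????????
Fragment 3: offset=11 data="aHd" -> buffer=cRBR???????aHd???
Fragment 4: offset=7 data="vdRe" -> buffer=cRBR???vdReaHd???
Fragment 5: offset=14 data="xww" -> buffer=cRBR???vdReaHdxww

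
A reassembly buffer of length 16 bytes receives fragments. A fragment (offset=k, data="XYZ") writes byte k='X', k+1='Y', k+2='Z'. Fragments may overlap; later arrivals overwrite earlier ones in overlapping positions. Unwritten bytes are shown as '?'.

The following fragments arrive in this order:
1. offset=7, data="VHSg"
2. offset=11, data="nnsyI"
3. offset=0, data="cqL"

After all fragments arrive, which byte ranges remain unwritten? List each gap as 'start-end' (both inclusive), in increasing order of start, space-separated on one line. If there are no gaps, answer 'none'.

Answer: 3-6

Derivation:
Fragment 1: offset=7 len=4
Fragment 2: offset=11 len=5
Fragment 3: offset=0 len=3
Gaps: 3-6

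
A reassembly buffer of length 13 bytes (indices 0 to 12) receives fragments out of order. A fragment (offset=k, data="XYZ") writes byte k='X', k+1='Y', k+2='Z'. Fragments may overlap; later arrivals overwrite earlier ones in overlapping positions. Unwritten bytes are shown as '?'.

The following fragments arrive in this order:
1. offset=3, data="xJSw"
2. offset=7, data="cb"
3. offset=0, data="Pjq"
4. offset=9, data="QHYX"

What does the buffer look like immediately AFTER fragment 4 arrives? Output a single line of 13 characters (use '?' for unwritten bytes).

Answer: PjqxJSwcbQHYX

Derivation:
Fragment 1: offset=3 data="xJSw" -> buffer=???xJSw??????
Fragment 2: offset=7 data="cb" -> buffer=???xJSwcb????
Fragment 3: offset=0 data="Pjq" -> buffer=PjqxJSwcb????
Fragment 4: offset=9 data="QHYX" -> buffer=PjqxJSwcbQHYX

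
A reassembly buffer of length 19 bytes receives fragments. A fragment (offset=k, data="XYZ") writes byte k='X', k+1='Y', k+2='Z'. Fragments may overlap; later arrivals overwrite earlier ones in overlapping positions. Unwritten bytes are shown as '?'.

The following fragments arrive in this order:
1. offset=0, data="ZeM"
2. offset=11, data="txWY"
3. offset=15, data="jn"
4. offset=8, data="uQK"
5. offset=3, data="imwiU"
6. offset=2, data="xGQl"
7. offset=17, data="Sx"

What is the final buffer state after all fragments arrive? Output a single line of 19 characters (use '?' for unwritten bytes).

Answer: ZexGQliUuQKtxWYjnSx

Derivation:
Fragment 1: offset=0 data="ZeM" -> buffer=ZeM????????????????
Fragment 2: offset=11 data="txWY" -> buffer=ZeM????????txWY????
Fragment 3: offset=15 data="jn" -> buffer=ZeM????????txWYjn??
Fragment 4: offset=8 data="uQK" -> buffer=ZeM?????uQKtxWYjn??
Fragment 5: offset=3 data="imwiU" -> buffer=ZeMimwiUuQKtxWYjn??
Fragment 6: offset=2 data="xGQl" -> buffer=ZexGQliUuQKtxWYjn??
Fragment 7: offset=17 data="Sx" -> buffer=ZexGQliUuQKtxWYjnSx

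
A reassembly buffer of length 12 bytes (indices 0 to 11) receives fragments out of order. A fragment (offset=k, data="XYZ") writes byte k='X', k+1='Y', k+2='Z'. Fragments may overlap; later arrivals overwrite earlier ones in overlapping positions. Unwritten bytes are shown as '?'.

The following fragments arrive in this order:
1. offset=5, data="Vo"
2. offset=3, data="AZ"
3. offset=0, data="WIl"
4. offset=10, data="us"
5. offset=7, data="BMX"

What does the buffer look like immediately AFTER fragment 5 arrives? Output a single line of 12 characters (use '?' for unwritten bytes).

Fragment 1: offset=5 data="Vo" -> buffer=?????Vo?????
Fragment 2: offset=3 data="AZ" -> buffer=???AZVo?????
Fragment 3: offset=0 data="WIl" -> buffer=WIlAZVo?????
Fragment 4: offset=10 data="us" -> buffer=WIlAZVo???us
Fragment 5: offset=7 data="BMX" -> buffer=WIlAZVoBMXus

Answer: WIlAZVoBMXus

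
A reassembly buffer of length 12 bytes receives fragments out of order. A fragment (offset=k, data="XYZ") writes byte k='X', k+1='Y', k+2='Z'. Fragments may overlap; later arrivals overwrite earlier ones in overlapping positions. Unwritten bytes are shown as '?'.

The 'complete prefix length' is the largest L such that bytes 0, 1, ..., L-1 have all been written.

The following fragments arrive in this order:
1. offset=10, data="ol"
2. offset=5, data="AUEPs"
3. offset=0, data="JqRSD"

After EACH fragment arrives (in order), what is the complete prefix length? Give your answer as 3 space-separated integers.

Answer: 0 0 12

Derivation:
Fragment 1: offset=10 data="ol" -> buffer=??????????ol -> prefix_len=0
Fragment 2: offset=5 data="AUEPs" -> buffer=?????AUEPsol -> prefix_len=0
Fragment 3: offset=0 data="JqRSD" -> buffer=JqRSDAUEPsol -> prefix_len=12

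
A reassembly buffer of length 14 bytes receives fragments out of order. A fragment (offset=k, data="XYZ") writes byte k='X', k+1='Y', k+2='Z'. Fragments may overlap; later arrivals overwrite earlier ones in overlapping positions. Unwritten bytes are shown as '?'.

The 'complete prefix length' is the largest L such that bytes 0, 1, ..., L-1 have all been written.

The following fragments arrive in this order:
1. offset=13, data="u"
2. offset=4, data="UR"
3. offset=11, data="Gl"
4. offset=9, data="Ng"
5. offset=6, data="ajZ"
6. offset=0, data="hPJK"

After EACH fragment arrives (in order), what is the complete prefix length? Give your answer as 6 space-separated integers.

Answer: 0 0 0 0 0 14

Derivation:
Fragment 1: offset=13 data="u" -> buffer=?????????????u -> prefix_len=0
Fragment 2: offset=4 data="UR" -> buffer=????UR???????u -> prefix_len=0
Fragment 3: offset=11 data="Gl" -> buffer=????UR?????Glu -> prefix_len=0
Fragment 4: offset=9 data="Ng" -> buffer=????UR???NgGlu -> prefix_len=0
Fragment 5: offset=6 data="ajZ" -> buffer=????URajZNgGlu -> prefix_len=0
Fragment 6: offset=0 data="hPJK" -> buffer=hPJKURajZNgGlu -> prefix_len=14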